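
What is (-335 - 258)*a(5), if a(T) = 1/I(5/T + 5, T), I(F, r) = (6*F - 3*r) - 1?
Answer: -593/20 ≈ -29.650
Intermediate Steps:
I(F, r) = -1 - 3*r + 6*F (I(F, r) = (-3*r + 6*F) - 1 = -1 - 3*r + 6*F)
a(T) = 1/(29 - 3*T + 30/T) (a(T) = 1/(-1 - 3*T + 6*(5/T + 5)) = 1/(-1 - 3*T + 6*(5 + 5/T)) = 1/(-1 - 3*T + (30 + 30/T)) = 1/(29 - 3*T + 30/T))
(-335 - 258)*a(5) = (-335 - 258)*(5/(30 - 3*5² + 29*5)) = -2965/(30 - 3*25 + 145) = -2965/(30 - 75 + 145) = -2965/100 = -593*1/20 = -593/20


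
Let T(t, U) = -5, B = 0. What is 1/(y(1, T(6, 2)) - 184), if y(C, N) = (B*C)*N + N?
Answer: -1/189 ≈ -0.0052910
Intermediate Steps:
y(C, N) = N (y(C, N) = (0*C)*N + N = 0*N + N = 0 + N = N)
1/(y(1, T(6, 2)) - 184) = 1/(-5 - 184) = 1/(-189) = -1/189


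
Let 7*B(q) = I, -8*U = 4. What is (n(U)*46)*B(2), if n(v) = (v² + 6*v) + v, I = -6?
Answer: 897/7 ≈ 128.14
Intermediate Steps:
U = -½ (U = -⅛*4 = -½ ≈ -0.50000)
n(v) = v² + 7*v
B(q) = -6/7 (B(q) = (⅐)*(-6) = -6/7)
(n(U)*46)*B(2) = (-(7 - ½)/2*46)*(-6/7) = (-½*13/2*46)*(-6/7) = -13/4*46*(-6/7) = -299/2*(-6/7) = 897/7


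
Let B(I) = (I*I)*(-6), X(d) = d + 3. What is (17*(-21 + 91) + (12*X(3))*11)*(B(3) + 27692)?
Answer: 54778516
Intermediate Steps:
X(d) = 3 + d
B(I) = -6*I**2 (B(I) = I**2*(-6) = -6*I**2)
(17*(-21 + 91) + (12*X(3))*11)*(B(3) + 27692) = (17*(-21 + 91) + (12*(3 + 3))*11)*(-6*3**2 + 27692) = (17*70 + (12*6)*11)*(-6*9 + 27692) = (1190 + 72*11)*(-54 + 27692) = (1190 + 792)*27638 = 1982*27638 = 54778516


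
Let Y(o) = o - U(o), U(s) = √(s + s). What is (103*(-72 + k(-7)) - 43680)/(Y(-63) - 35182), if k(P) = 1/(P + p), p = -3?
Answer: 514640441/354917186 - 219027*I*√14/1774585930 ≈ 1.45 - 0.00046181*I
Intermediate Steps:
U(s) = √2*√s (U(s) = √(2*s) = √2*√s)
Y(o) = o - √2*√o
k(P) = 1/(-3 + P) (k(P) = 1/(P - 3) = 1/(-3 + P))
(103*(-72 + k(-7)) - 43680)/(Y(-63) - 35182) = (103*(-72 + 1/(-3 - 7)) - 43680)/((-63 - √2*√(-63)) - 35182) = (103*(-72 + 1/(-10)) - 43680)/((-63 - √2*3*I*√7) - 35182) = (103*(-72 - ⅒) - 43680)/((-63 - 3*I*√14) - 35182) = (103*(-721/10) - 43680)/(-35245 - 3*I*√14) = (-74263/10 - 43680)/(-35245 - 3*I*√14) = -511063/(10*(-35245 - 3*I*√14))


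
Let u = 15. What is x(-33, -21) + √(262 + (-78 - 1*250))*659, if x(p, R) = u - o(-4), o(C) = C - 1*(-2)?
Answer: 17 + 659*I*√66 ≈ 17.0 + 5353.7*I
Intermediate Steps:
o(C) = 2 + C (o(C) = C + 2 = 2 + C)
x(p, R) = 17 (x(p, R) = 15 - (2 - 4) = 15 - 1*(-2) = 15 + 2 = 17)
x(-33, -21) + √(262 + (-78 - 1*250))*659 = 17 + √(262 + (-78 - 1*250))*659 = 17 + √(262 + (-78 - 250))*659 = 17 + √(262 - 328)*659 = 17 + √(-66)*659 = 17 + (I*√66)*659 = 17 + 659*I*√66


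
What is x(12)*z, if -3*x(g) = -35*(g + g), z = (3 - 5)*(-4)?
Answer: 2240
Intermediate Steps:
z = 8 (z = -2*(-4) = 8)
x(g) = 70*g/3 (x(g) = -(-35)*(g + g)/3 = -(-35)*2*g/3 = -(-70)*g/3 = 70*g/3)
x(12)*z = ((70/3)*12)*8 = 280*8 = 2240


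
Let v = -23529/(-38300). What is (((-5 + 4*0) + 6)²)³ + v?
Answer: 61829/38300 ≈ 1.6143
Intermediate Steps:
v = 23529/38300 (v = -23529*(-1/38300) = 23529/38300 ≈ 0.61433)
(((-5 + 4*0) + 6)²)³ + v = (((-5 + 4*0) + 6)²)³ + 23529/38300 = (((-5 + 0) + 6)²)³ + 23529/38300 = ((-5 + 6)²)³ + 23529/38300 = (1²)³ + 23529/38300 = 1³ + 23529/38300 = 1 + 23529/38300 = 61829/38300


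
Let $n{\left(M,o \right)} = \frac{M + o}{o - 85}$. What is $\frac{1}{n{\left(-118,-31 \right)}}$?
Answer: $\frac{116}{149} \approx 0.77852$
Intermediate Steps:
$n{\left(M,o \right)} = \frac{M + o}{-85 + o}$
$\frac{1}{n{\left(-118,-31 \right)}} = \frac{1}{\frac{1}{-85 - 31} \left(-118 - 31\right)} = \frac{1}{\frac{1}{-116} \left(-149\right)} = \frac{1}{\left(- \frac{1}{116}\right) \left(-149\right)} = \frac{1}{\frac{149}{116}} = \frac{116}{149}$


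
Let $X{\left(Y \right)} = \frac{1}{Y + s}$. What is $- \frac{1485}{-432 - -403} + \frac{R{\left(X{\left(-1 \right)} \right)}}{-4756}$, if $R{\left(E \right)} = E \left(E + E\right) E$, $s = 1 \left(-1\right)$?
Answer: $\frac{974161}{19024} \approx 51.207$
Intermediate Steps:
$s = -1$
$X{\left(Y \right)} = \frac{1}{-1 + Y}$ ($X{\left(Y \right)} = \frac{1}{Y - 1} = \frac{1}{-1 + Y}$)
$R{\left(E \right)} = 2 E^{3}$ ($R{\left(E \right)} = E 2 E E = 2 E^{2} E = 2 E^{3}$)
$- \frac{1485}{-432 - -403} + \frac{R{\left(X{\left(-1 \right)} \right)}}{-4756} = - \frac{1485}{-432 - -403} + \frac{2 \left(\frac{1}{-1 - 1}\right)^{3}}{-4756} = - \frac{1485}{-432 + 403} + 2 \left(\frac{1}{-2}\right)^{3} \left(- \frac{1}{4756}\right) = - \frac{1485}{-29} + 2 \left(- \frac{1}{2}\right)^{3} \left(- \frac{1}{4756}\right) = \left(-1485\right) \left(- \frac{1}{29}\right) + 2 \left(- \frac{1}{8}\right) \left(- \frac{1}{4756}\right) = \frac{1485}{29} - - \frac{1}{19024} = \frac{1485}{29} + \frac{1}{19024} = \frac{974161}{19024}$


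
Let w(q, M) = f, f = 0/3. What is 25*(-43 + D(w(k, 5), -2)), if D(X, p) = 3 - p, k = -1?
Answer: -950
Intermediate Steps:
f = 0 (f = 0*(⅓) = 0)
w(q, M) = 0
25*(-43 + D(w(k, 5), -2)) = 25*(-43 + (3 - 1*(-2))) = 25*(-43 + (3 + 2)) = 25*(-43 + 5) = 25*(-38) = -950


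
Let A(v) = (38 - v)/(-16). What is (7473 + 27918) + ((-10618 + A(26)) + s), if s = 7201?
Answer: 127893/4 ≈ 31973.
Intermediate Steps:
A(v) = -19/8 + v/16 (A(v) = (38 - v)*(-1/16) = -19/8 + v/16)
(7473 + 27918) + ((-10618 + A(26)) + s) = (7473 + 27918) + ((-10618 + (-19/8 + (1/16)*26)) + 7201) = 35391 + ((-10618 + (-19/8 + 13/8)) + 7201) = 35391 + ((-10618 - 3/4) + 7201) = 35391 + (-42475/4 + 7201) = 35391 - 13671/4 = 127893/4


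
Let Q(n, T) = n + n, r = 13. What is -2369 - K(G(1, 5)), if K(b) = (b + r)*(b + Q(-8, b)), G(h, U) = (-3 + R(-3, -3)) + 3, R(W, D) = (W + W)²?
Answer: -3349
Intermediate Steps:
R(W, D) = 4*W² (R(W, D) = (2*W)² = 4*W²)
Q(n, T) = 2*n
G(h, U) = 36 (G(h, U) = (-3 + 4*(-3)²) + 3 = (-3 + 4*9) + 3 = (-3 + 36) + 3 = 33 + 3 = 36)
K(b) = (-16 + b)*(13 + b) (K(b) = (b + 13)*(b + 2*(-8)) = (13 + b)*(b - 16) = (13 + b)*(-16 + b) = (-16 + b)*(13 + b))
-2369 - K(G(1, 5)) = -2369 - (-208 + 36² - 3*36) = -2369 - (-208 + 1296 - 108) = -2369 - 1*980 = -2369 - 980 = -3349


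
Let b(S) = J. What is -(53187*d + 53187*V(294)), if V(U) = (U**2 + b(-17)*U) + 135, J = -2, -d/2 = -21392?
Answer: -6848730429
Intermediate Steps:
d = 42784 (d = -2*(-21392) = 42784)
b(S) = -2
V(U) = 135 + U**2 - 2*U (V(U) = (U**2 - 2*U) + 135 = 135 + U**2 - 2*U)
-(53187*d + 53187*V(294)) = -53187/(1/(42784 + (135 + 294**2 - 2*294))) = -53187/(1/(42784 + (135 + 86436 - 588))) = -53187/(1/(42784 + 85983)) = -53187/(1/128767) = -53187/1/128767 = -53187*128767 = -6848730429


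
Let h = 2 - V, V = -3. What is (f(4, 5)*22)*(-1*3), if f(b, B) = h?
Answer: -330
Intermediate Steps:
h = 5 (h = 2 - 1*(-3) = 2 + 3 = 5)
f(b, B) = 5
(f(4, 5)*22)*(-1*3) = (5*22)*(-1*3) = 110*(-3) = -330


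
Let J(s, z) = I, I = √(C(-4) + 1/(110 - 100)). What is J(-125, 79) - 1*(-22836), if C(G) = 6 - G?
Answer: 22836 + √1010/10 ≈ 22839.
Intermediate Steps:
I = √1010/10 (I = √((6 - 1*(-4)) + 1/(110 - 100)) = √((6 + 4) + 1/10) = √(10 + ⅒) = √(101/10) = √1010/10 ≈ 3.1781)
J(s, z) = √1010/10
J(-125, 79) - 1*(-22836) = √1010/10 - 1*(-22836) = √1010/10 + 22836 = 22836 + √1010/10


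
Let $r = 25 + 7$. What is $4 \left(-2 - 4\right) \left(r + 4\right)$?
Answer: $-864$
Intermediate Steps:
$r = 32$
$4 \left(-2 - 4\right) \left(r + 4\right) = 4 \left(-2 - 4\right) \left(32 + 4\right) = 4 \left(-6\right) 36 = \left(-24\right) 36 = -864$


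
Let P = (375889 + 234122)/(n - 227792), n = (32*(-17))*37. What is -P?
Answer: 203337/82640 ≈ 2.4605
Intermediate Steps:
n = -20128 (n = -544*37 = -20128)
P = -203337/82640 (P = (375889 + 234122)/(-20128 - 227792) = 610011/(-247920) = 610011*(-1/247920) = -203337/82640 ≈ -2.4605)
-P = -1*(-203337/82640) = 203337/82640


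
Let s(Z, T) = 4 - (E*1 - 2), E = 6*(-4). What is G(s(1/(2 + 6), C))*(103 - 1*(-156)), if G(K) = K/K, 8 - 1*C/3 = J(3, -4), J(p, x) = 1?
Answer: 259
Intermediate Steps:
E = -24
C = 21 (C = 24 - 3*1 = 24 - 3 = 21)
s(Z, T) = 30 (s(Z, T) = 4 - (-24*1 - 2) = 4 - (-24 - 2) = 4 - 1*(-26) = 4 + 26 = 30)
G(K) = 1
G(s(1/(2 + 6), C))*(103 - 1*(-156)) = 1*(103 - 1*(-156)) = 1*(103 + 156) = 1*259 = 259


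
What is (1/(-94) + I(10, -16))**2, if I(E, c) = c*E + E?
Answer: 198838201/8836 ≈ 22503.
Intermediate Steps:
I(E, c) = E + E*c (I(E, c) = E*c + E = E + E*c)
(1/(-94) + I(10, -16))**2 = (1/(-94) + 10*(1 - 16))**2 = (-1/94 + 10*(-15))**2 = (-1/94 - 150)**2 = (-14101/94)**2 = 198838201/8836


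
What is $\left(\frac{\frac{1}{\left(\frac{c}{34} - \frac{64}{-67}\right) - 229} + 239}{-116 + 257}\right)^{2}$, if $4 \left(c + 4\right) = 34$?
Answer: $\frac{61586182394953225}{21435896591780841} \approx 2.873$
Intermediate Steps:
$c = \frac{9}{2}$ ($c = -4 + \frac{1}{4} \cdot 34 = -4 + \frac{17}{2} = \frac{9}{2} \approx 4.5$)
$\left(\frac{\frac{1}{\left(\frac{c}{34} - \frac{64}{-67}\right) - 229} + 239}{-116 + 257}\right)^{2} = \left(\frac{\frac{1}{\left(\frac{9}{2 \cdot 34} - \frac{64}{-67}\right) - 229} + 239}{-116 + 257}\right)^{2} = \left(\frac{\frac{1}{\left(\frac{9}{2} \cdot \frac{1}{34} - - \frac{64}{67}\right) - 229} + 239}{141}\right)^{2} = \left(\left(\frac{1}{\left(\frac{9}{68} + \frac{64}{67}\right) - 229} + 239\right) \frac{1}{141}\right)^{2} = \left(\left(\frac{1}{\frac{4955}{4556} - 229} + 239\right) \frac{1}{141}\right)^{2} = \left(\left(\frac{1}{- \frac{1038369}{4556}} + 239\right) \frac{1}{141}\right)^{2} = \left(\left(- \frac{4556}{1038369} + 239\right) \frac{1}{141}\right)^{2} = \left(\frac{248165635}{1038369} \cdot \frac{1}{141}\right)^{2} = \left(\frac{248165635}{146410029}\right)^{2} = \frac{61586182394953225}{21435896591780841}$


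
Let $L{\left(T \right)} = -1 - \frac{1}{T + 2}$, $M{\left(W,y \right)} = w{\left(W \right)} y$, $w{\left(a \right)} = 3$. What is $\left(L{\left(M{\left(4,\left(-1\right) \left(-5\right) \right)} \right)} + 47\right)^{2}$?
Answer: $\frac{609961}{289} \approx 2110.6$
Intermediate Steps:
$M{\left(W,y \right)} = 3 y$
$L{\left(T \right)} = -1 - \frac{1}{2 + T}$
$\left(L{\left(M{\left(4,\left(-1\right) \left(-5\right) \right)} \right)} + 47\right)^{2} = \left(\frac{-3 - 3 \left(\left(-1\right) \left(-5\right)\right)}{2 + 3 \left(\left(-1\right) \left(-5\right)\right)} + 47\right)^{2} = \left(\frac{-3 - 3 \cdot 5}{2 + 3 \cdot 5} + 47\right)^{2} = \left(\frac{-3 - 15}{2 + 15} + 47\right)^{2} = \left(\frac{-3 - 15}{17} + 47\right)^{2} = \left(\frac{1}{17} \left(-18\right) + 47\right)^{2} = \left(- \frac{18}{17} + 47\right)^{2} = \left(\frac{781}{17}\right)^{2} = \frac{609961}{289}$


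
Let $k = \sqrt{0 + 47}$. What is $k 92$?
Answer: $92 \sqrt{47} \approx 630.72$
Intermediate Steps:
$k = \sqrt{47} \approx 6.8557$
$k 92 = \sqrt{47} \cdot 92 = 92 \sqrt{47}$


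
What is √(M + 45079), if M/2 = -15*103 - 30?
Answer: √41929 ≈ 204.77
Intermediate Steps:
M = -3150 (M = 2*(-15*103 - 30) = 2*(-1545 - 30) = 2*(-1575) = -3150)
√(M + 45079) = √(-3150 + 45079) = √41929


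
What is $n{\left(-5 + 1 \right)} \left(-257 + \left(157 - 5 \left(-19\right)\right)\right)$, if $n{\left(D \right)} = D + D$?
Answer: $40$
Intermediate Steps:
$n{\left(D \right)} = 2 D$
$n{\left(-5 + 1 \right)} \left(-257 + \left(157 - 5 \left(-19\right)\right)\right) = 2 \left(-5 + 1\right) \left(-257 + \left(157 - 5 \left(-19\right)\right)\right) = 2 \left(-4\right) \left(-257 + \left(157 - -95\right)\right) = - 8 \left(-257 + \left(157 + 95\right)\right) = - 8 \left(-257 + 252\right) = \left(-8\right) \left(-5\right) = 40$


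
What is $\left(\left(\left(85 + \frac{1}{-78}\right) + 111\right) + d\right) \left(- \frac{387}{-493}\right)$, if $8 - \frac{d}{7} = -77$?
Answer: $\frac{7958913}{12818} \approx 620.92$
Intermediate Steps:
$d = 595$ ($d = 56 - -539 = 56 + 539 = 595$)
$\left(\left(\left(85 + \frac{1}{-78}\right) + 111\right) + d\right) \left(- \frac{387}{-493}\right) = \left(\left(\left(85 + \frac{1}{-78}\right) + 111\right) + 595\right) \left(- \frac{387}{-493}\right) = \left(\left(\left(85 - \frac{1}{78}\right) + 111\right) + 595\right) \left(\left(-387\right) \left(- \frac{1}{493}\right)\right) = \left(\left(\frac{6629}{78} + 111\right) + 595\right) \frac{387}{493} = \left(\frac{15287}{78} + 595\right) \frac{387}{493} = \frac{61697}{78} \cdot \frac{387}{493} = \frac{7958913}{12818}$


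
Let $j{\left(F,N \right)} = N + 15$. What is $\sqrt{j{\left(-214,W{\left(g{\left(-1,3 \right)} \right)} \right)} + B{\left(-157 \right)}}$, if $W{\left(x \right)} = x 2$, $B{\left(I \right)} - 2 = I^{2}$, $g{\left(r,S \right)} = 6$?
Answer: $3 \sqrt{2742} \approx 157.09$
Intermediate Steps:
$B{\left(I \right)} = 2 + I^{2}$
$W{\left(x \right)} = 2 x$
$j{\left(F,N \right)} = 15 + N$
$\sqrt{j{\left(-214,W{\left(g{\left(-1,3 \right)} \right)} \right)} + B{\left(-157 \right)}} = \sqrt{\left(15 + 2 \cdot 6\right) + \left(2 + \left(-157\right)^{2}\right)} = \sqrt{\left(15 + 12\right) + \left(2 + 24649\right)} = \sqrt{27 + 24651} = \sqrt{24678} = 3 \sqrt{2742}$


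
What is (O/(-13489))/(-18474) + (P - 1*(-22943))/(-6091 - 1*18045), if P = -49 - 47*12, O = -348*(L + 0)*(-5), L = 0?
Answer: -1595/1724 ≈ -0.92517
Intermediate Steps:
O = 0 (O = -348*(0 + 0)*(-5) = -0*(-5) = -348*0 = 0)
P = -613 (P = -49 - 564 = -613)
(O/(-13489))/(-18474) + (P - 1*(-22943))/(-6091 - 1*18045) = (0/(-13489))/(-18474) + (-613 - 1*(-22943))/(-6091 - 1*18045) = (0*(-1/13489))*(-1/18474) + (-613 + 22943)/(-6091 - 18045) = 0*(-1/18474) + 22330/(-24136) = 0 + 22330*(-1/24136) = 0 - 1595/1724 = -1595/1724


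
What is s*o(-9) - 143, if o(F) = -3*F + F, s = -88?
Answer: -1727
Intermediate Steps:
o(F) = -2*F
s*o(-9) - 143 = -(-176)*(-9) - 143 = -88*18 - 143 = -1584 - 143 = -1727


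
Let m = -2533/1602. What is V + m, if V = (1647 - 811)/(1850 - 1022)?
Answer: -7019/12282 ≈ -0.57149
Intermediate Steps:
V = 209/207 (V = 836/828 = 836*(1/828) = 209/207 ≈ 1.0097)
m = -2533/1602 (m = -2533*1/1602 = -2533/1602 ≈ -1.5811)
V + m = 209/207 - 2533/1602 = -7019/12282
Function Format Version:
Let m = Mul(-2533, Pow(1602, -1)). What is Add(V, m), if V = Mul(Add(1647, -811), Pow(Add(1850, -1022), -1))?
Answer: Rational(-7019, 12282) ≈ -0.57149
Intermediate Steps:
V = Rational(209, 207) (V = Mul(836, Pow(828, -1)) = Mul(836, Rational(1, 828)) = Rational(209, 207) ≈ 1.0097)
m = Rational(-2533, 1602) (m = Mul(-2533, Rational(1, 1602)) = Rational(-2533, 1602) ≈ -1.5811)
Add(V, m) = Add(Rational(209, 207), Rational(-2533, 1602)) = Rational(-7019, 12282)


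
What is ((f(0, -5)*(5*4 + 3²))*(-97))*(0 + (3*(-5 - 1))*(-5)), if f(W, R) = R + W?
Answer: 1265850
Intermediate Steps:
((f(0, -5)*(5*4 + 3²))*(-97))*(0 + (3*(-5 - 1))*(-5)) = (((-5 + 0)*(5*4 + 3²))*(-97))*(0 + (3*(-5 - 1))*(-5)) = (-5*(20 + 9)*(-97))*(0 + (3*(-6))*(-5)) = (-5*29*(-97))*(0 - 18*(-5)) = (-145*(-97))*(0 + 90) = 14065*90 = 1265850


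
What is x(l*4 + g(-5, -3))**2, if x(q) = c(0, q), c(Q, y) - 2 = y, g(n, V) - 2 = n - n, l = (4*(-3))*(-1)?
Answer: 2704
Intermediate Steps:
l = 12 (l = -12*(-1) = 12)
g(n, V) = 2 (g(n, V) = 2 + (n - n) = 2 + 0 = 2)
c(Q, y) = 2 + y
x(q) = 2 + q
x(l*4 + g(-5, -3))**2 = (2 + (12*4 + 2))**2 = (2 + (48 + 2))**2 = (2 + 50)**2 = 52**2 = 2704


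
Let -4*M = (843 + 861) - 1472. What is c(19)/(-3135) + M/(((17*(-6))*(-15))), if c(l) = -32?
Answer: -4429/159885 ≈ -0.027701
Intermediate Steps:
M = -58 (M = -((843 + 861) - 1472)/4 = -(1704 - 1472)/4 = -¼*232 = -58)
c(19)/(-3135) + M/(((17*(-6))*(-15))) = -32/(-3135) - 58/((17*(-6))*(-15)) = -32*(-1/3135) - 58/((-102*(-15))) = 32/3135 - 58/1530 = 32/3135 - 58*1/1530 = 32/3135 - 29/765 = -4429/159885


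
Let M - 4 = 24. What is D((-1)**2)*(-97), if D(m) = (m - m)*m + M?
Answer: -2716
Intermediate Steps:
M = 28 (M = 4 + 24 = 28)
D(m) = 28 (D(m) = (m - m)*m + 28 = 0*m + 28 = 0 + 28 = 28)
D((-1)**2)*(-97) = 28*(-97) = -2716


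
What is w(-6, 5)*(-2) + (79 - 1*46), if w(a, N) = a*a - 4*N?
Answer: 1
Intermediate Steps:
w(a, N) = a**2 - 4*N
w(-6, 5)*(-2) + (79 - 1*46) = ((-6)**2 - 4*5)*(-2) + (79 - 1*46) = (36 - 20)*(-2) + (79 - 46) = 16*(-2) + 33 = -32 + 33 = 1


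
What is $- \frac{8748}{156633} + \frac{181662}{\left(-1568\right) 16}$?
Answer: $- \frac{4778955645}{654934784} \approx -7.2968$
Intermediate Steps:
$- \frac{8748}{156633} + \frac{181662}{\left(-1568\right) 16} = \left(-8748\right) \frac{1}{156633} + \frac{181662}{-25088} = - \frac{2916}{52211} + 181662 \left(- \frac{1}{25088}\right) = - \frac{2916}{52211} - \frac{90831}{12544} = - \frac{4778955645}{654934784}$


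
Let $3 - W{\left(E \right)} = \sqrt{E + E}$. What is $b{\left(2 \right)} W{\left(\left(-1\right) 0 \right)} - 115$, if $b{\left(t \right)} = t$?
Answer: $-109$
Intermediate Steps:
$W{\left(E \right)} = 3 - \sqrt{2} \sqrt{E}$ ($W{\left(E \right)} = 3 - \sqrt{E + E} = 3 - \sqrt{2 E} = 3 - \sqrt{2} \sqrt{E}$)
$b{\left(2 \right)} W{\left(\left(-1\right) 0 \right)} - 115 = 2 \left(3 - \sqrt{2} \sqrt{\left(-1\right) 0}\right) - 115 = 2 \left(3 - \sqrt{2} \sqrt{0}\right) - 115 = 2 \left(3 - \sqrt{2} \cdot 0\right) - 115 = 2 \left(3 + 0\right) - 115 = 2 \cdot 3 - 115 = 6 - 115 = -109$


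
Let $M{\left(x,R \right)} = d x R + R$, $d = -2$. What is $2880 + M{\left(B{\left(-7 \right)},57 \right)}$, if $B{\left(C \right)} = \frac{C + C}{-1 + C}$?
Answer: $\frac{5475}{2} \approx 2737.5$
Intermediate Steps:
$B{\left(C \right)} = \frac{2 C}{-1 + C}$
$M{\left(x,R \right)} = R - 2 R x$ ($M{\left(x,R \right)} = - 2 x R + R = - 2 R x + R = R - 2 R x$)
$2880 + M{\left(B{\left(-7 \right)},57 \right)} = 2880 + 57 \left(1 - 2 \cdot 2 \left(-7\right) \frac{1}{-1 - 7}\right) = 2880 + 57 \left(1 - 2 \cdot 2 \left(-7\right) \frac{1}{-8}\right) = 2880 + 57 \left(1 - 2 \cdot 2 \left(-7\right) \left(- \frac{1}{8}\right)\right) = 2880 + 57 \left(1 - \frac{7}{2}\right) = 2880 + 57 \left(- \frac{5}{2}\right) = 2880 - \frac{285}{2} = \frac{5475}{2}$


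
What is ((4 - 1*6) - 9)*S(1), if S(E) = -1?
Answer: 11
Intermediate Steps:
((4 - 1*6) - 9)*S(1) = ((4 - 1*6) - 9)*(-1) = ((4 - 6) - 9)*(-1) = (-2 - 9)*(-1) = -11*(-1) = 11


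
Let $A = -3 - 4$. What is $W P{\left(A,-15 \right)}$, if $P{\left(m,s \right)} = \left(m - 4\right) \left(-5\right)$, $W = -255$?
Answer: $-14025$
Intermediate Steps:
$A = -7$ ($A = -3 - 4 = -7$)
$P{\left(m,s \right)} = 20 - 5 m$ ($P{\left(m,s \right)} = \left(-4 + m\right) \left(-5\right) = 20 - 5 m$)
$W P{\left(A,-15 \right)} = - 255 \left(20 - -35\right) = - 255 \left(20 + 35\right) = \left(-255\right) 55 = -14025$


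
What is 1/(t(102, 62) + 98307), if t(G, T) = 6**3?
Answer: 1/98523 ≈ 1.0150e-5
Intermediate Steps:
t(G, T) = 216
1/(t(102, 62) + 98307) = 1/(216 + 98307) = 1/98523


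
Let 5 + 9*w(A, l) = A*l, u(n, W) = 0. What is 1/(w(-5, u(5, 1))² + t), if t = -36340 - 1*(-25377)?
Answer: -81/887978 ≈ -9.1219e-5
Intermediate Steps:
w(A, l) = -5/9 + A*l/9 (w(A, l) = -5/9 + (A*l)/9 = -5/9 + A*l/9)
t = -10963 (t = -36340 + 25377 = -10963)
1/(w(-5, u(5, 1))² + t) = 1/((-5/9 + (⅑)*(-5)*0)² - 10963) = 1/((-5/9 + 0)² - 10963) = 1/((-5/9)² - 10963) = 1/(25/81 - 10963) = 1/(-887978/81) = -81/887978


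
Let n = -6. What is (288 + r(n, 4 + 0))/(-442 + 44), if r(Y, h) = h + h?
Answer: -148/199 ≈ -0.74372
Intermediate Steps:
r(Y, h) = 2*h
(288 + r(n, 4 + 0))/(-442 + 44) = (288 + 2*(4 + 0))/(-442 + 44) = (288 + 2*4)/(-398) = (288 + 8)*(-1/398) = 296*(-1/398) = -148/199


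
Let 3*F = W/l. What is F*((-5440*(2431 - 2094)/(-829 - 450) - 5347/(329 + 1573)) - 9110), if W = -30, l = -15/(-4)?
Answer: 74725818532/3648987 ≈ 20479.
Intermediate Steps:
l = 15/4 (l = -15*(-¼) = 15/4 ≈ 3.7500)
F = -8/3 (F = (-30/15/4)/3 = (-30*4/15)/3 = (⅓)*(-8) = -8/3 ≈ -2.6667)
F*((-5440*(2431 - 2094)/(-829 - 450) - 5347/(329 + 1573)) - 9110) = -8*((-5440*(2431 - 2094)/(-829 - 450) - 5347/(329 + 1573)) - 9110)/3 = -8*((-5440/((-1279/337)) - 5347/1902) - 9110)/3 = -8*((-5440/((-1279*1/337)) - 5347*1/1902) - 9110)/3 = -8*((-5440/(-1279/337) - 5347/1902) - 9110)/3 = -8*((-5440*(-337/1279) - 5347/1902) - 9110)/3 = -8*((1833280/1279 - 5347/1902) - 9110)/3 = -8*(3480059747/2432658 - 9110)/3 = -8/3*(-18681454633/2432658) = 74725818532/3648987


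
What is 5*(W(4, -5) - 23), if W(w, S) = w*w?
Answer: -35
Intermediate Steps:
W(w, S) = w**2
5*(W(4, -5) - 23) = 5*(4**2 - 23) = 5*(16 - 23) = 5*(-7) = -35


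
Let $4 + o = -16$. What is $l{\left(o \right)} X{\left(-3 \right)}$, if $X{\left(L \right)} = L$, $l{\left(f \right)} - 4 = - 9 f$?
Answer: $-552$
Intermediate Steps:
$o = -20$ ($o = -4 - 16 = -20$)
$l{\left(f \right)} = 4 - 9 f$
$l{\left(o \right)} X{\left(-3 \right)} = \left(4 - -180\right) \left(-3\right) = \left(4 + 180\right) \left(-3\right) = 184 \left(-3\right) = -552$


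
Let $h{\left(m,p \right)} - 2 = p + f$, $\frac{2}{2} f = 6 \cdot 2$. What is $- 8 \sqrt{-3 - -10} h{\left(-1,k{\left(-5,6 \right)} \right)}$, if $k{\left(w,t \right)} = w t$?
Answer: $128 \sqrt{7} \approx 338.66$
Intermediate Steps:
$k{\left(w,t \right)} = t w$
$f = 12$ ($f = 6 \cdot 2 = 12$)
$h{\left(m,p \right)} = 14 + p$ ($h{\left(m,p \right)} = 2 + \left(p + 12\right) = 2 + \left(12 + p\right) = 14 + p$)
$- 8 \sqrt{-3 - -10} h{\left(-1,k{\left(-5,6 \right)} \right)} = - 8 \sqrt{-3 - -10} \left(14 + 6 \left(-5\right)\right) = - 8 \sqrt{-3 + 10} \left(14 - 30\right) = - 8 \sqrt{7} \left(-16\right) = 128 \sqrt{7}$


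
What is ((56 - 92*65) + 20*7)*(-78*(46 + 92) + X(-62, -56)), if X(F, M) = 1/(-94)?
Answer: 2926174764/47 ≈ 6.2259e+7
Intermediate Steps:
X(F, M) = -1/94
((56 - 92*65) + 20*7)*(-78*(46 + 92) + X(-62, -56)) = ((56 - 92*65) + 20*7)*(-78*(46 + 92) - 1/94) = ((56 - 5980) + 140)*(-78*138 - 1/94) = (-5924 + 140)*(-10764 - 1/94) = -5784*(-1011817/94) = 2926174764/47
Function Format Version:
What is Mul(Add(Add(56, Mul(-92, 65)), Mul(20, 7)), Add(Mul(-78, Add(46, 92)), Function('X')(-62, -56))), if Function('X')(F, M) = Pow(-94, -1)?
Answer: Rational(2926174764, 47) ≈ 6.2259e+7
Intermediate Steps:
Function('X')(F, M) = Rational(-1, 94)
Mul(Add(Add(56, Mul(-92, 65)), Mul(20, 7)), Add(Mul(-78, Add(46, 92)), Function('X')(-62, -56))) = Mul(Add(Add(56, Mul(-92, 65)), Mul(20, 7)), Add(Mul(-78, Add(46, 92)), Rational(-1, 94))) = Mul(Add(Add(56, -5980), 140), Add(Mul(-78, 138), Rational(-1, 94))) = Mul(Add(-5924, 140), Add(-10764, Rational(-1, 94))) = Mul(-5784, Rational(-1011817, 94)) = Rational(2926174764, 47)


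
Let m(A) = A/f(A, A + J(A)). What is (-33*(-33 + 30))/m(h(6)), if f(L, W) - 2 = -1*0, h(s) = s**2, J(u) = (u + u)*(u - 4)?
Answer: 11/2 ≈ 5.5000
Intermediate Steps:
J(u) = 2*u*(-4 + u) (J(u) = (2*u)*(-4 + u) = 2*u*(-4 + u))
f(L, W) = 2 (f(L, W) = 2 - 1*0 = 2 + 0 = 2)
m(A) = A/2
(-33*(-33 + 30))/m(h(6)) = (-33*(-33 + 30))/(((1/2)*6**2)) = (-33*(-3))/(((1/2)*36)) = 99/18 = 99*(1/18) = 11/2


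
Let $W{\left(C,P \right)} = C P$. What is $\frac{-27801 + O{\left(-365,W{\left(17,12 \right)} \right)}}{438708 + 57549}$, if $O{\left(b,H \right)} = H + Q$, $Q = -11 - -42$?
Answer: $- \frac{27566}{496257} \approx -0.055548$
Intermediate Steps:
$Q = 31$ ($Q = -11 + 42 = 31$)
$O{\left(b,H \right)} = 31 + H$ ($O{\left(b,H \right)} = H + 31 = 31 + H$)
$\frac{-27801 + O{\left(-365,W{\left(17,12 \right)} \right)}}{438708 + 57549} = \frac{-27801 + \left(31 + 17 \cdot 12\right)}{438708 + 57549} = \frac{-27801 + \left(31 + 204\right)}{496257} = \left(-27801 + 235\right) \frac{1}{496257} = \left(-27566\right) \frac{1}{496257} = - \frac{27566}{496257}$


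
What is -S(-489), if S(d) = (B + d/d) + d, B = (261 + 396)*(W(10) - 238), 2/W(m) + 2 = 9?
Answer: 1096664/7 ≈ 1.5667e+5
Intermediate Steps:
W(m) = 2/7 (W(m) = 2/(-2 + 9) = 2/7)
B = -1093248/7 (B = (261 + 396)*(2/7 - 238) = 657*(-1664/7) = -1093248/7 ≈ -1.5618e+5)
S(d) = -1093241/7 + d (S(d) = (-1093248/7 + d/d) + d = (-1093248/7 + 1) + d = -1093241/7 + d)
-S(-489) = -(-1093241/7 - 489) = -1*(-1096664/7) = 1096664/7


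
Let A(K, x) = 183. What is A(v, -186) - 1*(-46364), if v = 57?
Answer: 46547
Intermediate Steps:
A(v, -186) - 1*(-46364) = 183 - 1*(-46364) = 183 + 46364 = 46547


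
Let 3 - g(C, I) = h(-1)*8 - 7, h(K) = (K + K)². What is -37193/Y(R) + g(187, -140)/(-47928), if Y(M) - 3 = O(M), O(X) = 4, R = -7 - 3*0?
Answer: -891292975/167748 ≈ -5313.3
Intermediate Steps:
h(K) = 4*K² (h(K) = (2*K)² = 4*K²)
R = -7 (R = -7 + 0 = -7)
Y(M) = 7 (Y(M) = 3 + 4 = 7)
g(C, I) = -22 (g(C, I) = 3 - ((4*(-1)²)*8 - 7) = 3 - ((4*1)*8 - 7) = 3 - (4*8 - 7) = 3 - (32 - 7) = 3 - 1*25 = 3 - 25 = -22)
-37193/Y(R) + g(187, -140)/(-47928) = -37193/7 - 22/(-47928) = -37193*⅐ - 22*(-1/47928) = -37193/7 + 11/23964 = -891292975/167748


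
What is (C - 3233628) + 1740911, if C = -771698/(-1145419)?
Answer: -1709785641725/1145419 ≈ -1.4927e+6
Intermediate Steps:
C = 771698/1145419 (C = -771698*(-1/1145419) = 771698/1145419 ≈ 0.67373)
(C - 3233628) + 1740911 = (771698/1145419 - 3233628) + 1740911 = -3703858178434/1145419 + 1740911 = -1709785641725/1145419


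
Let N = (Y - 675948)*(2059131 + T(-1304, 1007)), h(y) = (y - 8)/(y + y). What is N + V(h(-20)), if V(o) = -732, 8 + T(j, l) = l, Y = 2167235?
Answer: 3072245086578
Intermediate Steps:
T(j, l) = -8 + l
h(y) = (-8 + y)/(2*y) (h(y) = (-8 + y)/((2*y)) = (-8 + y)*(1/(2*y)) = (-8 + y)/(2*y))
N = 3072245087310 (N = (2167235 - 675948)*(2059131 + (-8 + 1007)) = 1491287*(2059131 + 999) = 1491287*2060130 = 3072245087310)
N + V(h(-20)) = 3072245087310 - 732 = 3072245086578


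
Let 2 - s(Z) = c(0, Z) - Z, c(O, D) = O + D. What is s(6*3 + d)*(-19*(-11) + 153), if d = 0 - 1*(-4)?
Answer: 724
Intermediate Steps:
d = 4 (d = 0 + 4 = 4)
c(O, D) = D + O
s(Z) = 2 (s(Z) = 2 - ((Z + 0) - Z) = 2 - (Z - Z) = 2 - 1*0 = 2 + 0 = 2)
s(6*3 + d)*(-19*(-11) + 153) = 2*(-19*(-11) + 153) = 2*(209 + 153) = 2*362 = 724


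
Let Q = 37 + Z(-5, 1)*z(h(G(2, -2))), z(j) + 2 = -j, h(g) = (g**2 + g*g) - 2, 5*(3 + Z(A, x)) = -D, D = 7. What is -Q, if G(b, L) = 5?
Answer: -257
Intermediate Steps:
Z(A, x) = -22/5 (Z(A, x) = -3 + (-1*7)/5 = -3 + (1/5)*(-7) = -3 - 7/5 = -22/5)
h(g) = -2 + 2*g**2 (h(g) = (g**2 + g**2) - 2 = 2*g**2 - 2 = -2 + 2*g**2)
z(j) = -2 - j
Q = 257 (Q = 37 - 22*(-2 - (-2 + 2*5**2))/5 = 37 - 22*(-2 - (-2 + 2*25))/5 = 37 - 22*(-2 - (-2 + 50))/5 = 37 - 22*(-2 - 1*48)/5 = 37 - 22*(-2 - 48)/5 = 37 - 22/5*(-50) = 37 + 220 = 257)
-Q = -1*257 = -257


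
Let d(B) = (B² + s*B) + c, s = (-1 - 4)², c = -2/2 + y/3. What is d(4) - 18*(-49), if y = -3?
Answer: 996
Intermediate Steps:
c = -2 (c = -2/2 - 3/3 = -2*½ - 3*⅓ = -1 - 1 = -2)
s = 25 (s = (-5)² = 25)
d(B) = -2 + B² + 25*B (d(B) = (B² + 25*B) - 2 = -2 + B² + 25*B)
d(4) - 18*(-49) = (-2 + 4² + 25*4) - 18*(-49) = (-2 + 16 + 100) + 882 = 114 + 882 = 996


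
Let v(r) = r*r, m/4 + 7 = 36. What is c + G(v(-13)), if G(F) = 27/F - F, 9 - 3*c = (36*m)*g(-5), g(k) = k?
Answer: 1148213/169 ≈ 6794.2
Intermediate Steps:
m = 116 (m = -28 + 4*36 = -28 + 144 = 116)
v(r) = r²
c = 6963 (c = 3 - 36*116*(-5)/3 = 3 - 1392*(-5) = 3 - ⅓*(-20880) = 3 + 6960 = 6963)
G(F) = -F + 27/F
c + G(v(-13)) = 6963 + (-1*(-13)² + 27/((-13)²)) = 6963 + (-1*169 + 27/169) = 6963 + (-169 + 27*(1/169)) = 6963 + (-169 + 27/169) = 6963 - 28534/169 = 1148213/169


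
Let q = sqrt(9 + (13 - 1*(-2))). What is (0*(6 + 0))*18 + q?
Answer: 2*sqrt(6) ≈ 4.8990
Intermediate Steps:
q = 2*sqrt(6) (q = sqrt(9 + (13 + 2)) = sqrt(9 + 15) = sqrt(24) = 2*sqrt(6) ≈ 4.8990)
(0*(6 + 0))*18 + q = (0*(6 + 0))*18 + 2*sqrt(6) = (0*6)*18 + 2*sqrt(6) = 0*18 + 2*sqrt(6) = 0 + 2*sqrt(6) = 2*sqrt(6)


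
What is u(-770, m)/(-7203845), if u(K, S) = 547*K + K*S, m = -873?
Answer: -4564/130979 ≈ -0.034845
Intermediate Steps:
u(-770, m)/(-7203845) = -770*(547 - 873)/(-7203845) = -770*(-326)*(-1/7203845) = 251020*(-1/7203845) = -4564/130979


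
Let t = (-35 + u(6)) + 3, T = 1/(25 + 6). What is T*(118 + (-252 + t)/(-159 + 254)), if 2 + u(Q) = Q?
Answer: 2186/589 ≈ 3.7114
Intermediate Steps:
T = 1/31 ≈ 0.032258
u(Q) = -2 + Q
t = -28 (t = (-35 + (-2 + 6)) + 3 = (-35 + 4) + 3 = -31 + 3 = -28)
T*(118 + (-252 + t)/(-159 + 254)) = (118 + (-252 - 28)/(-159 + 254))/31 = (118 - 280/95)/31 = (118 - 280*1/95)/31 = (118 - 56/19)/31 = (1/31)*(2186/19) = 2186/589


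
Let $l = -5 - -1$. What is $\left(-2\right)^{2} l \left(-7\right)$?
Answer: $112$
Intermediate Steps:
$l = -4$ ($l = -5 + 1 = -4$)
$\left(-2\right)^{2} l \left(-7\right) = \left(-2\right)^{2} \left(-4\right) \left(-7\right) = 4 \left(-4\right) \left(-7\right) = \left(-16\right) \left(-7\right) = 112$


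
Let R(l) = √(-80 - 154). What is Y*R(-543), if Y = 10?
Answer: 30*I*√26 ≈ 152.97*I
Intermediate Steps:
R(l) = 3*I*√26 (R(l) = √(-234) = 3*I*√26)
Y*R(-543) = 10*(3*I*√26) = 30*I*√26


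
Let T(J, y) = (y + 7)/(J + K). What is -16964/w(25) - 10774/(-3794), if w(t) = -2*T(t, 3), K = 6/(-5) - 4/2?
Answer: 877058968/47425 ≈ 18494.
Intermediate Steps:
K = -16/5 (K = 6*(-⅕) - 4*½ = -6/5 - 2 = -16/5 ≈ -3.2000)
T(J, y) = (7 + y)/(-16/5 + J) (T(J, y) = (y + 7)/(J - 16/5) = (7 + y)/(-16/5 + J))
w(t) = -100/(-16 + 5*t) (w(t) = -10*(7 + 3)/(-16 + 5*t) = -10*10/(-16 + 5*t) = -100/(-16 + 5*t))
-16964/w(25) - 10774/(-3794) = -16964/((-100/(-16 + 5*25))) - 10774/(-3794) = -16964/((-100/(-16 + 125))) - 10774*(-1/3794) = -16964/((-100/109)) + 5387/1897 = -16964/((-100*1/109)) + 5387/1897 = -16964/(-100/109) + 5387/1897 = -16964*(-109/100) + 5387/1897 = 462269/25 + 5387/1897 = 877058968/47425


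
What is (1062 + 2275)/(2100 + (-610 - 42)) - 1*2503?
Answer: -3621007/1448 ≈ -2500.7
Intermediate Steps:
(1062 + 2275)/(2100 + (-610 - 42)) - 1*2503 = 3337/(2100 - 652) - 2503 = 3337/1448 - 2503 = -3621007/1448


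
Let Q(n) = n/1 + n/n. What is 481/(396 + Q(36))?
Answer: 481/433 ≈ 1.1109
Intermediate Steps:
Q(n) = 1 + n (Q(n) = n*1 + 1 = n + 1 = 1 + n)
481/(396 + Q(36)) = 481/(396 + (1 + 36)) = 481/(396 + 37) = 481/433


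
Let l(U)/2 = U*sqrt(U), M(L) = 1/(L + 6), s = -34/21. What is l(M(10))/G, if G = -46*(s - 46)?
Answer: 21/1472000 ≈ 1.4266e-5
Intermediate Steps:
s = -34/21 (s = -34*1/21 = -34/21 ≈ -1.6190)
M(L) = 1/(6 + L)
l(U) = 2*U**(3/2) (l(U) = 2*(U*sqrt(U)) = 2*U**(3/2))
G = 46000/21 (G = -46*(-34/21 - 46) = -46*(-1000/21) = 46000/21 ≈ 2190.5)
l(M(10))/G = (2*(1/(6 + 10))**(3/2))/(46000/21) = (2*(1/16)**(3/2))*(21/46000) = (2*(1/64))*(21/46000) = (1/32)*(21/46000) = 21/1472000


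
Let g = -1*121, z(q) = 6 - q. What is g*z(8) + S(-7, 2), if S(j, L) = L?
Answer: 244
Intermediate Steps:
g = -121
g*z(8) + S(-7, 2) = -121*(6 - 1*8) + 2 = -121*(6 - 8) + 2 = -121*(-2) + 2 = 242 + 2 = 244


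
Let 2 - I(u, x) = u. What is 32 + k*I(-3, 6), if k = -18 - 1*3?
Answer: -73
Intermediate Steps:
I(u, x) = 2 - u
k = -21 (k = -18 - 3 = -21)
32 + k*I(-3, 6) = 32 - 21*(2 - 1*(-3)) = 32 - 21*(2 + 3) = 32 - 21*5 = 32 - 105 = -73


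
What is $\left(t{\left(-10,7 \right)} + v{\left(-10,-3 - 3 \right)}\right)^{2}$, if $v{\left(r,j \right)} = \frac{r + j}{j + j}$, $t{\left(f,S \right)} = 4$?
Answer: $\frac{256}{9} \approx 28.444$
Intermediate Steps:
$v{\left(r,j \right)} = \frac{j + r}{2 j}$
$\left(t{\left(-10,7 \right)} + v{\left(-10,-3 - 3 \right)}\right)^{2} = \left(4 + \frac{\left(-3 - 3\right) - 10}{2 \left(-3 - 3\right)}\right)^{2} = \left(4 + \frac{-6 - 10}{2 \left(-6\right)}\right)^{2} = \left(4 + \frac{1}{2} \left(- \frac{1}{6}\right) \left(-16\right)\right)^{2} = \left(4 + \frac{4}{3}\right)^{2} = \left(\frac{16}{3}\right)^{2} = \frac{256}{9}$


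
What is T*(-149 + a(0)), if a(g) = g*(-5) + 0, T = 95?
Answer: -14155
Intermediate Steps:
a(g) = -5*g (a(g) = -5*g + 0 = -5*g)
T*(-149 + a(0)) = 95*(-149 - 5*0) = 95*(-149 + 0) = 95*(-149) = -14155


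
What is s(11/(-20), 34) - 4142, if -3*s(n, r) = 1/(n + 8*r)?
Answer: -67460774/16287 ≈ -4142.0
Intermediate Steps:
s(n, r) = -1/(3*(n + 8*r))
s(11/(-20), 34) - 4142 = -1/(3*(11/(-20)) + 24*34) - 4142 = -1/(3*(11*(-1/20)) + 816) - 4142 = -1/(3*(-11/20) + 816) - 4142 = -1/(-33/20 + 816) - 4142 = -1/16287/20 - 4142 = -1*20/16287 - 4142 = -20/16287 - 4142 = -67460774/16287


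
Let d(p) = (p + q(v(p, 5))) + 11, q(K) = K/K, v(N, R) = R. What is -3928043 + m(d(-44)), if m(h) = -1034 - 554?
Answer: -3929631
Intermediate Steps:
q(K) = 1
d(p) = 12 + p (d(p) = (p + 1) + 11 = (1 + p) + 11 = 12 + p)
m(h) = -1588
-3928043 + m(d(-44)) = -3928043 - 1588 = -3929631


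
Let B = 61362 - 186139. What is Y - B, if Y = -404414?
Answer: -279637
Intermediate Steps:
B = -124777
Y - B = -404414 - 1*(-124777) = -404414 + 124777 = -279637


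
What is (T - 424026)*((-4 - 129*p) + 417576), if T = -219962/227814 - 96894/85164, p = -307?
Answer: -313424058224306043875/1616795958 ≈ -1.9385e+11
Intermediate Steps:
T = -3400554457/1616795958 (T = -219962*1/227814 - 96894*1/85164 = -109981/113907 - 16149/14194 = -3400554457/1616795958 ≈ -2.1033)
(T - 424026)*((-4 - 129*p) + 417576) = (-3400554457/1616795958 - 424026)*((-4 - 129*(-307)) + 417576) = -685566923441365*((-4 + 39603) + 417576)/1616795958 = -685566923441365*(39599 + 417576)/1616795958 = -685566923441365/1616795958*457175 = -313424058224306043875/1616795958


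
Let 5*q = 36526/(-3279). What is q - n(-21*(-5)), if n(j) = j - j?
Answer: -36526/16395 ≈ -2.2279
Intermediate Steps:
q = -36526/16395 (q = (36526/(-3279))/5 = (36526*(-1/3279))/5 = (⅕)*(-36526/3279) = -36526/16395 ≈ -2.2279)
n(j) = 0
q - n(-21*(-5)) = -36526/16395 - 1*0 = -36526/16395 + 0 = -36526/16395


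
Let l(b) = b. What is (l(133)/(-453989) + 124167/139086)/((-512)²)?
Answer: 18783984575/5517564449390592 ≈ 3.4044e-6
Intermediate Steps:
(l(133)/(-453989) + 124167/139086)/((-512)²) = (133/(-453989) + 124167/139086)/((-512)²) = (133*(-1/453989) + 124167*(1/139086))/262144 = (-133/453989 + 41389/46362)*(1/262144) = (18783984575/21047838018)*(1/262144) = 18783984575/5517564449390592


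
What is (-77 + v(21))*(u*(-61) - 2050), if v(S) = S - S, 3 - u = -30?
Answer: 312851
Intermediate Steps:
u = 33 (u = 3 - 1*(-30) = 3 + 30 = 33)
v(S) = 0
(-77 + v(21))*(u*(-61) - 2050) = (-77 + 0)*(33*(-61) - 2050) = -77*(-2013 - 2050) = -77*(-4063) = 312851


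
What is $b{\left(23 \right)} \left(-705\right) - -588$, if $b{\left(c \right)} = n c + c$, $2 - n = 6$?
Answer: $49233$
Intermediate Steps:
$n = -4$ ($n = 2 - 6 = -4$)
$b{\left(c \right)} = - 3 c$ ($b{\left(c \right)} = - 4 c + c = - 3 c$)
$b{\left(23 \right)} \left(-705\right) - -588 = \left(-3\right) 23 \left(-705\right) - -588 = \left(-69\right) \left(-705\right) + 588 = 48645 + 588 = 49233$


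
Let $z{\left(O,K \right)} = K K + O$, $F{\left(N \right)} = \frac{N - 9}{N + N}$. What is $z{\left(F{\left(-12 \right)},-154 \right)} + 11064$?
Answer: $\frac{278247}{8} \approx 34781.0$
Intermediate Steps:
$F{\left(N \right)} = \frac{-9 + N}{2 N}$
$z{\left(O,K \right)} = O + K^{2}$ ($z{\left(O,K \right)} = K^{2} + O = O + K^{2}$)
$z{\left(F{\left(-12 \right)},-154 \right)} + 11064 = \left(\frac{-9 - 12}{2 \left(-12\right)} + \left(-154\right)^{2}\right) + 11064 = \left(\frac{1}{2} \left(- \frac{1}{12}\right) \left(-21\right) + 23716\right) + 11064 = \left(\frac{7}{8} + 23716\right) + 11064 = \frac{189735}{8} + 11064 = \frac{278247}{8}$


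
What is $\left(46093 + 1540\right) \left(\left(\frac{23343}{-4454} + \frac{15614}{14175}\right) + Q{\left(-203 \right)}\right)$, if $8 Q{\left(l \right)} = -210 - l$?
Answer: $- \frac{60319723311583}{252541800} \approx -2.3885 \cdot 10^{5}$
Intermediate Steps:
$Q{\left(l \right)} = - \frac{105}{4} - \frac{l}{8}$ ($Q{\left(l \right)} = \frac{-210 - l}{8} = - \frac{105}{4} - \frac{l}{8}$)
$\left(46093 + 1540\right) \left(\left(\frac{23343}{-4454} + \frac{15614}{14175}\right) + Q{\left(-203 \right)}\right) = \left(46093 + 1540\right) \left(\left(\frac{23343}{-4454} + \frac{15614}{14175}\right) - \frac{7}{8}\right) = 47633 \left(\left(23343 \left(- \frac{1}{4454}\right) + 15614 \cdot \frac{1}{14175}\right) + \left(- \frac{105}{4} + \frac{203}{8}\right)\right) = 47633 \left(\left(- \frac{23343}{4454} + \frac{15614}{14175}\right) - \frac{7}{8}\right) = 47633 \left(- \frac{261342269}{63135450} - \frac{7}{8}\right) = 47633 \left(- \frac{1266343151}{252541800}\right) = - \frac{60319723311583}{252541800}$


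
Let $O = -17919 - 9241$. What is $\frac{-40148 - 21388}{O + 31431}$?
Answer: $- \frac{61536}{4271} \approx -14.408$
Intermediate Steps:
$O = -27160$
$\frac{-40148 - 21388}{O + 31431} = \frac{-40148 - 21388}{-27160 + 31431} = - \frac{61536}{4271}$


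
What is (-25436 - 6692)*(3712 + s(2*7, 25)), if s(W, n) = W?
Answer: -119708928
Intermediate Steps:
(-25436 - 6692)*(3712 + s(2*7, 25)) = (-25436 - 6692)*(3712 + 2*7) = -32128*(3712 + 14) = -32128*3726 = -119708928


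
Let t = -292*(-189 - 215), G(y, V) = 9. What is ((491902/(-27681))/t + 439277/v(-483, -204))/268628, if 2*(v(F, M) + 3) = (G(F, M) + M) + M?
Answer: -478148978241257/59210815609617120 ≈ -0.0080754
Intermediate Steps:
v(F, M) = 3/2 + M (v(F, M) = -3 + ((9 + M) + M)/2 = -3 + (9 + 2*M)/2 = -3 + (9/2 + M) = 3/2 + M)
t = 117968 (t = -292*(-404) = 117968)
((491902/(-27681))/t + 439277/v(-483, -204))/268628 = ((491902/(-27681))/117968 + 439277/(3/2 - 204))/268628 = ((491902*(-1/27681))*(1/117968) + 439277/(-405/2))*(1/268628) = (-491902/27681*1/117968 + 439277*(-2/405))*(1/268628) = (-245951/1632736104 - 878554/405)*(1/268628) = -478148978241257/220419374040*1/268628 = -478148978241257/59210815609617120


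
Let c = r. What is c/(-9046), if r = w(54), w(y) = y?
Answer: -27/4523 ≈ -0.0059695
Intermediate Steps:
r = 54
c = 54
c/(-9046) = 54/(-9046) = 54*(-1/9046) = -27/4523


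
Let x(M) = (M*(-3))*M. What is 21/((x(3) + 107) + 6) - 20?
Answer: -1699/86 ≈ -19.756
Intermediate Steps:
x(M) = -3*M² (x(M) = (-3*M)*M = -3*M²)
21/((x(3) + 107) + 6) - 20 = 21/((-3*3² + 107) + 6) - 20 = 21/((-3*9 + 107) + 6) - 20 = 21/((-27 + 107) + 6) - 20 = 21/(80 + 6) - 20 = 21/86 - 20 = -1699/86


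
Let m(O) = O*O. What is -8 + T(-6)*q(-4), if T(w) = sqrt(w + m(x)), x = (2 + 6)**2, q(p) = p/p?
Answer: -8 + sqrt(4090) ≈ 55.953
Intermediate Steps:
q(p) = 1
x = 64 (x = 8**2 = 64)
m(O) = O**2
T(w) = sqrt(4096 + w) (T(w) = sqrt(w + 64**2) = sqrt(w + 4096) = sqrt(4096 + w))
-8 + T(-6)*q(-4) = -8 + sqrt(4096 - 6)*1 = -8 + sqrt(4090)*1 = -8 + sqrt(4090)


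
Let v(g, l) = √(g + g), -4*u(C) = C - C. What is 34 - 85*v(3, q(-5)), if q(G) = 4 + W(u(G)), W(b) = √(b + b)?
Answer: 34 - 85*√6 ≈ -174.21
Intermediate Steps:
u(C) = 0 (u(C) = -(C - C)/4 = -¼*0 = 0)
W(b) = √2*√b (W(b) = √(2*b) = √2*√b)
q(G) = 4 (q(G) = 4 + √2*√0 = 4 + √2*0 = 4 + 0 = 4)
v(g, l) = √2*√g (v(g, l) = √(2*g) = √2*√g)
34 - 85*v(3, q(-5)) = 34 - 85*√2*√3 = 34 - 85*√6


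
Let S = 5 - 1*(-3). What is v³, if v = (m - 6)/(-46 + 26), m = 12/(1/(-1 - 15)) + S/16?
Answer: 493039/512 ≈ 962.97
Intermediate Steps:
S = 8 (S = 5 + 3 = 8)
m = -383/2 (m = 12/(1/(-1 - 15)) + 8/16 = 12/(1/(-16)) + 8*(1/16) = 12/(-1/16) + ½ = 12*(-16) + ½ = -192 + ½ = -383/2 ≈ -191.50)
v = 79/8 (v = (-383/2 - 6)/(-46 + 26) = -395/2/(-20) = -395/2*(-1/20) = 79/8 ≈ 9.8750)
v³ = (79/8)³ = 493039/512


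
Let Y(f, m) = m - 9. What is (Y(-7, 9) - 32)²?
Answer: 1024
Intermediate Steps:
Y(f, m) = -9 + m
(Y(-7, 9) - 32)² = ((-9 + 9) - 32)² = (0 - 32)² = (-32)² = 1024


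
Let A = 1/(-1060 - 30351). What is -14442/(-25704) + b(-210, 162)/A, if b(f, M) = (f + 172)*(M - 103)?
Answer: 301694113615/4284 ≈ 7.0423e+7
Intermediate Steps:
b(f, M) = (-103 + M)*(172 + f) (b(f, M) = (172 + f)*(-103 + M) = (-103 + M)*(172 + f))
A = -1/31411 (A = 1/(-31411) = -1/31411 ≈ -3.1836e-5)
-14442/(-25704) + b(-210, 162)/A = -14442/(-25704) + (-17716 - 103*(-210) + 172*162 + 162*(-210))/(-1/31411) = -14442*(-1/25704) + (-17716 + 21630 + 27864 - 34020)*(-31411) = 2407/4284 - 2242*(-31411) = 2407/4284 + 70423462 = 301694113615/4284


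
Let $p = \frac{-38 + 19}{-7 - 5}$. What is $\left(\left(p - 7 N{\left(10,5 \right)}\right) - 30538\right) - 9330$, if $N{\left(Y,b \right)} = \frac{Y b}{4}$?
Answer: $- \frac{479447}{12} \approx -39954.0$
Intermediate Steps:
$p = \frac{19}{12}$ ($p = - \frac{19}{-12} = \left(-19\right) \left(- \frac{1}{12}\right) = \frac{19}{12} \approx 1.5833$)
$N{\left(Y,b \right)} = \frac{Y b}{4}$ ($N{\left(Y,b \right)} = Y b \frac{1}{4} = \frac{Y b}{4}$)
$\left(\left(p - 7 N{\left(10,5 \right)}\right) - 30538\right) - 9330 = \left(\left(\frac{19}{12} - 7 \cdot \frac{1}{4} \cdot 10 \cdot 5\right) - 30538\right) - 9330 = \left(\left(\frac{19}{12} - \frac{175}{2}\right) - 30538\right) - 9330 = \left(- \frac{1031}{12} - 30538\right) - 9330 = - \frac{367487}{12} - 9330 = - \frac{479447}{12}$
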